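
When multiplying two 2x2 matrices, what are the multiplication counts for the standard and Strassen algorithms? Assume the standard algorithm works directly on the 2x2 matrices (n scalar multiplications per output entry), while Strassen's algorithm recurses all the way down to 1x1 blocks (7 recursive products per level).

Matrix multiplication for 2x2 matrices:

Standard algorithm: 2^3 = 8 multiplications
Strassen's algorithm: 7^(log2(2)) = 7^1 = 7 multiplications
Savings: 8 - 7 = 1 multiplications

Standard: 8 multiplications (2^3). Strassen: 7 multiplications (7^1). Strassen reduces 8 recursive multiplications to 7 at each level.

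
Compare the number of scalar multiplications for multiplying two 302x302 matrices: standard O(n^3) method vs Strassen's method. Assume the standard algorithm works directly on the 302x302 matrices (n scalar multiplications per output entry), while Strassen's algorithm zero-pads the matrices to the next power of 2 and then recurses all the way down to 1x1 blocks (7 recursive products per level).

Matrix multiplication for 302x302 matrices:

Strassen's algorithm requires power-of-2 dimensions. Pad 302x302 to 512x512 (next power of 2).

Standard algorithm: 302^3 = 27543608 multiplications
Strassen's algorithm: 7^(log2(512)) = 7^9 = 40353607 multiplications
Difference: 27543608 - 40353607 = -12809999 (Strassen uses MORE here due to padding overhead — for small or just-over-power-of-2 n, padding can outweigh the per-level savings)

Standard: 27543608 multiplications (302^3). Strassen: 40353607 multiplications (7^9, after padding to 512x512). Strassen reduces 8 recursive multiplications to 7 at each level.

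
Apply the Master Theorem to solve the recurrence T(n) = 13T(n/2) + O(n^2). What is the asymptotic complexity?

Master Theorem for T(n) = 13T(n/2) + O(n^2):

a = 13, b = 2, c = 2
log_b(a) = log_2(13) = 3.7004

Case 1: c = 2 < log_2(13) = 3.7004
T(n) = O(n^(log_2 13))

For T(n) = 13T(n/2) + O(n^2): log_2(13) = 3.7004. This is Case 1 of the Master Theorem (c < log_b(a), work dominated by leaves), giving O(n^(log_2 13)).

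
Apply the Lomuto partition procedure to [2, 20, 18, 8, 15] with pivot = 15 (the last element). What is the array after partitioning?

Lomuto partition with pivot = 15:

Initial array: [2, 20, 18, 8, 15]

arr[0]=2 <= 15: swap with position 0, array becomes [2, 20, 18, 8, 15]
arr[1]=20 > 15: no swap
arr[2]=18 > 15: no swap
arr[3]=8 <= 15: swap with position 1, array becomes [2, 8, 18, 20, 15]

Place pivot at position 2: [2, 8, 15, 20, 18]
Pivot position: 2

After partitioning with pivot 15, the array becomes [2, 8, 15, 20, 18]. The pivot is placed at index 2. All elements to the left of the pivot are <= 15, and all elements to the right are > 15.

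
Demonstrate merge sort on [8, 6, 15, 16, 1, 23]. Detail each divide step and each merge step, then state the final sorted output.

Merge sort trace:

Split: [8, 6, 15, 16, 1, 23] -> [8, 6, 15] and [16, 1, 23]
  Split: [8, 6, 15] -> [8] and [6, 15]
    Split: [6, 15] -> [6] and [15]
    Merge: [6] + [15] -> [6, 15]
  Merge: [8] + [6, 15] -> [6, 8, 15]
  Split: [16, 1, 23] -> [16] and [1, 23]
    Split: [1, 23] -> [1] and [23]
    Merge: [1] + [23] -> [1, 23]
  Merge: [16] + [1, 23] -> [1, 16, 23]
Merge: [6, 8, 15] + [1, 16, 23] -> [1, 6, 8, 15, 16, 23]

Final sorted array: [1, 6, 8, 15, 16, 23]

The merge sort proceeds by recursively splitting the array and merging sorted halves.
After all merges, the sorted array is [1, 6, 8, 15, 16, 23].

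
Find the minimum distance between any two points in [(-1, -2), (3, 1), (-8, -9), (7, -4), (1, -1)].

Computing all pairwise distances among 5 points:

d((-1, -2), (3, 1)) = 5.0
d((-1, -2), (-8, -9)) = 9.8995
d((-1, -2), (7, -4)) = 8.2462
d((-1, -2), (1, -1)) = 2.2361 <-- minimum
d((3, 1), (-8, -9)) = 14.8661
d((3, 1), (7, -4)) = 6.4031
d((3, 1), (1, -1)) = 2.8284
d((-8, -9), (7, -4)) = 15.8114
d((-8, -9), (1, -1)) = 12.0416
d((7, -4), (1, -1)) = 6.7082

Closest pair: (-1, -2) and (1, -1) with distance 2.2361

The closest pair is (-1, -2) and (1, -1) with Euclidean distance 2.2361. For 5 points, brute-force pairwise comparison is shown above. For large n, the divide-and-conquer algorithm (sort by x, recurse on halves, check the dividing strip) achieves O(n log n).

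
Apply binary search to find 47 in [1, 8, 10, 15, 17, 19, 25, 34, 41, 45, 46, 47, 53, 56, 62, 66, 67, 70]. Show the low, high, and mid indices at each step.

Binary search for 47 in [1, 8, 10, 15, 17, 19, 25, 34, 41, 45, 46, 47, 53, 56, 62, 66, 67, 70]:

lo=0, hi=17, mid=8, arr[mid]=41 -> 41 < 47, search right half
lo=9, hi=17, mid=13, arr[mid]=56 -> 56 > 47, search left half
lo=9, hi=12, mid=10, arr[mid]=46 -> 46 < 47, search right half
lo=11, hi=12, mid=11, arr[mid]=47 -> Found target at index 11!

Binary search finds 47 at index 11 after 4 comparisons. The search repeatedly halves the search space by comparing with the middle element.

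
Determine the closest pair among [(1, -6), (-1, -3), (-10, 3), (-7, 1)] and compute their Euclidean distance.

Computing all pairwise distances among 4 points:

d((1, -6), (-1, -3)) = 3.6056 <-- minimum
d((1, -6), (-10, 3)) = 14.2127
d((1, -6), (-7, 1)) = 10.6301
d((-1, -3), (-10, 3)) = 10.8167
d((-1, -3), (-7, 1)) = 7.2111
d((-10, 3), (-7, 1)) = 3.6056 <-- minimum

Minimum distance: 3.6056 (tie among 2 pairs: (1, -6) and (-1, -3); (-10, 3) and (-7, 1))

The minimum Euclidean distance is 3.6056. There is a tie: 2 pairs achieve this minimum — (1, -6) and (-1, -3); (-10, 3) and (-7, 1). Any of these is a valid closest pair. For 4 points, brute-force pairwise comparison is shown above. For large n, the divide-and-conquer algorithm (sort by x, recurse on halves, check the dividing strip) achieves O(n log n).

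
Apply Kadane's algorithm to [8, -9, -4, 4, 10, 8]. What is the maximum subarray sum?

Using Kadane's algorithm on [8, -9, -4, 4, 10, 8]:

Scanning through the array:
Position 1 (value -9): max_ending_here = -1, max_so_far = 8
Position 2 (value -4): max_ending_here = -4, max_so_far = 8
Position 3 (value 4): max_ending_here = 4, max_so_far = 8
Position 4 (value 10): max_ending_here = 14, max_so_far = 14
Position 5 (value 8): max_ending_here = 22, max_so_far = 22

Maximum subarray: [4, 10, 8]
Maximum sum: 22

The maximum subarray is [4, 10, 8] with sum 22. This subarray runs from index 3 to index 5.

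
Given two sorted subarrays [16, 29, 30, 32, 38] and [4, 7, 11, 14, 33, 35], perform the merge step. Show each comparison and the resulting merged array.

Merging process:

Compare 16 vs 4: take 4 from right. Merged: [4]
Compare 16 vs 7: take 7 from right. Merged: [4, 7]
Compare 16 vs 11: take 11 from right. Merged: [4, 7, 11]
Compare 16 vs 14: take 14 from right. Merged: [4, 7, 11, 14]
Compare 16 vs 33: take 16 from left. Merged: [4, 7, 11, 14, 16]
Compare 29 vs 33: take 29 from left. Merged: [4, 7, 11, 14, 16, 29]
Compare 30 vs 33: take 30 from left. Merged: [4, 7, 11, 14, 16, 29, 30]
Compare 32 vs 33: take 32 from left. Merged: [4, 7, 11, 14, 16, 29, 30, 32]
Compare 38 vs 33: take 33 from right. Merged: [4, 7, 11, 14, 16, 29, 30, 32, 33]
Compare 38 vs 35: take 35 from right. Merged: [4, 7, 11, 14, 16, 29, 30, 32, 33, 35]
Append remaining from left: [38]. Merged: [4, 7, 11, 14, 16, 29, 30, 32, 33, 35, 38]

Final merged array: [4, 7, 11, 14, 16, 29, 30, 32, 33, 35, 38]
Total comparisons: 10

The merged array is [4, 7, 11, 14, 16, 29, 30, 32, 33, 35, 38], requiring 10 comparisons. The merge step runs in O(n) time where n is the total number of elements.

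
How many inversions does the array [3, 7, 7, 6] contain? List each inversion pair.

Finding inversions in [3, 7, 7, 6]:

(1, 3): arr[1]=7 > arr[3]=6
(2, 3): arr[2]=7 > arr[3]=6

Total inversions: 2

The array has 2 inversion(s): (1,3), (2,3). Each pair (i,j) satisfies i < j and arr[i] > arr[j].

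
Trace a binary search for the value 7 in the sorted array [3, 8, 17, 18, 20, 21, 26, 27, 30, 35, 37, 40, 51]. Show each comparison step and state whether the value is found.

Binary search for 7 in [3, 8, 17, 18, 20, 21, 26, 27, 30, 35, 37, 40, 51]:

lo=0, hi=12, mid=6, arr[mid]=26 -> 26 > 7, search left half
lo=0, hi=5, mid=2, arr[mid]=17 -> 17 > 7, search left half
lo=0, hi=1, mid=0, arr[mid]=3 -> 3 < 7, search right half
lo=1, hi=1, mid=1, arr[mid]=8 -> 8 > 7, search left half
lo=1 > hi=0, target 7 not found

Binary search determines that 7 is not in the array after 4 comparisons. The search space was exhausted without finding the target.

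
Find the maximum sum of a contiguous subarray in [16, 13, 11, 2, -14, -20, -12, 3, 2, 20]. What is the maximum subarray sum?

Using Kadane's algorithm on [16, 13, 11, 2, -14, -20, -12, 3, 2, 20]:

Scanning through the array:
Position 1 (value 13): max_ending_here = 29, max_so_far = 29
Position 2 (value 11): max_ending_here = 40, max_so_far = 40
Position 3 (value 2): max_ending_here = 42, max_so_far = 42
Position 4 (value -14): max_ending_here = 28, max_so_far = 42
Position 5 (value -20): max_ending_here = 8, max_so_far = 42
Position 6 (value -12): max_ending_here = -4, max_so_far = 42
Position 7 (value 3): max_ending_here = 3, max_so_far = 42
Position 8 (value 2): max_ending_here = 5, max_so_far = 42
Position 9 (value 20): max_ending_here = 25, max_so_far = 42

Maximum subarray: [16, 13, 11, 2]
Maximum sum: 42

The maximum subarray is [16, 13, 11, 2] with sum 42. This subarray runs from index 0 to index 3.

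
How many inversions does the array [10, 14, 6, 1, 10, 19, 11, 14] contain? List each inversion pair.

Finding inversions in [10, 14, 6, 1, 10, 19, 11, 14]:

(0, 2): arr[0]=10 > arr[2]=6
(0, 3): arr[0]=10 > arr[3]=1
(1, 2): arr[1]=14 > arr[2]=6
(1, 3): arr[1]=14 > arr[3]=1
(1, 4): arr[1]=14 > arr[4]=10
(1, 6): arr[1]=14 > arr[6]=11
(2, 3): arr[2]=6 > arr[3]=1
(5, 6): arr[5]=19 > arr[6]=11
(5, 7): arr[5]=19 > arr[7]=14

Total inversions: 9

The array has 9 inversion(s): (0,2), (0,3), (1,2), (1,3), (1,4), (1,6), (2,3), (5,6), (5,7). Each pair (i,j) satisfies i < j and arr[i] > arr[j].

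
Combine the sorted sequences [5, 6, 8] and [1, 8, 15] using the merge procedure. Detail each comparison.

Merging process:

Compare 5 vs 1: take 1 from right. Merged: [1]
Compare 5 vs 8: take 5 from left. Merged: [1, 5]
Compare 6 vs 8: take 6 from left. Merged: [1, 5, 6]
Compare 8 vs 8: take 8 from left. Merged: [1, 5, 6, 8]
Append remaining from right: [8, 15]. Merged: [1, 5, 6, 8, 8, 15]

Final merged array: [1, 5, 6, 8, 8, 15]
Total comparisons: 4

The merged array is [1, 5, 6, 8, 8, 15], requiring 4 comparisons. The merge step runs in O(n) time where n is the total number of elements.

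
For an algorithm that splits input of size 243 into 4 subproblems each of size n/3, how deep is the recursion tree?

For divide and conquer with division factor 3:

Problem sizes at each level:
Level 0: 243
Level 1: 81
Level 2: 27
Level 3: 9
Level 4: 3
Level 5: 1

The root is level 0 and the size-1 base case is level 5 (the tree spans levels 0 through 5, i.e. 6 levels counting the root), so the depth is the number of divisions: log_3(243) = 5

The recursion tree depth is log_3(243) = 5. At each level, the problem size is divided by 3, so it takes 5 divisions to reduce to a base case of size 1. The algorithm makes 4 recursive calls at each level.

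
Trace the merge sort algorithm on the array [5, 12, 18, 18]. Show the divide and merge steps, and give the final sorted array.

Merge sort trace:

Split: [5, 12, 18, 18] -> [5, 12] and [18, 18]
  Split: [5, 12] -> [5] and [12]
  Merge: [5] + [12] -> [5, 12]
  Split: [18, 18] -> [18] and [18]
  Merge: [18] + [18] -> [18, 18]
Merge: [5, 12] + [18, 18] -> [5, 12, 18, 18]

Final sorted array: [5, 12, 18, 18]

The merge sort proceeds by recursively splitting the array and merging sorted halves.
After all merges, the sorted array is [5, 12, 18, 18].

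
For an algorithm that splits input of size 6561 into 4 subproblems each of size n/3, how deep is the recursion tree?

For divide and conquer with division factor 3:

Problem sizes at each level:
Level 0: 6561
Level 1: 2187
Level 2: 729
Level 3: 243
Level 4: 81
Level 5: 27
Level 6: 9
Level 7: 3
Level 8: 1

The root is level 0 and the size-1 base case is level 8 (the tree spans levels 0 through 8, i.e. 9 levels counting the root), so the depth is the number of divisions: log_3(6561) = 8

The recursion tree depth is log_3(6561) = 8. At each level, the problem size is divided by 3, so it takes 8 divisions to reduce to a base case of size 1. The algorithm makes 4 recursive calls at each level.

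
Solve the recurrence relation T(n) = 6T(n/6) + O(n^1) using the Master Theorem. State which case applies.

Master Theorem for T(n) = 6T(n/6) + O(n^1):

a = 6, b = 6, c = 1
log_b(a) = log_6(6) = 1.0000

Case 2: c = 1 = log_6(6) = 1.0000
T(n) = O(n^1 log n) = O(n log n)

For T(n) = 6T(n/6) + O(n^1): log_6(6) = 1.0000. This is Case 2 of the Master Theorem (c = log_b(a), equal work at all levels), giving O(n log n).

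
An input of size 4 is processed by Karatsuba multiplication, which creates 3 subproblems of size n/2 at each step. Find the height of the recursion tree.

For divide and conquer with division factor 2:

Problem sizes at each level:
Level 0: 4
Level 1: 2
Level 2: 1

The root is level 0 and the size-1 base case is level 2 (the tree spans levels 0 through 2, i.e. 3 levels counting the root), so the depth is the number of divisions: log_2(4) = 2

The recursion tree depth is log_2(4) = 2. At each level, the problem size is divided by 2, so it takes 2 divisions to reduce to a base case of size 1. The algorithm makes 3 recursive calls at each level.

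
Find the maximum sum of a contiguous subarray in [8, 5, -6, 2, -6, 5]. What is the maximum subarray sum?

Using Kadane's algorithm on [8, 5, -6, 2, -6, 5]:

Scanning through the array:
Position 1 (value 5): max_ending_here = 13, max_so_far = 13
Position 2 (value -6): max_ending_here = 7, max_so_far = 13
Position 3 (value 2): max_ending_here = 9, max_so_far = 13
Position 4 (value -6): max_ending_here = 3, max_so_far = 13
Position 5 (value 5): max_ending_here = 8, max_so_far = 13

Maximum subarray: [8, 5]
Maximum sum: 13

The maximum subarray is [8, 5] with sum 13. This subarray runs from index 0 to index 1.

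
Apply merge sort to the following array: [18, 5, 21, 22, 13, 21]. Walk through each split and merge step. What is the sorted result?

Merge sort trace:

Split: [18, 5, 21, 22, 13, 21] -> [18, 5, 21] and [22, 13, 21]
  Split: [18, 5, 21] -> [18] and [5, 21]
    Split: [5, 21] -> [5] and [21]
    Merge: [5] + [21] -> [5, 21]
  Merge: [18] + [5, 21] -> [5, 18, 21]
  Split: [22, 13, 21] -> [22] and [13, 21]
    Split: [13, 21] -> [13] and [21]
    Merge: [13] + [21] -> [13, 21]
  Merge: [22] + [13, 21] -> [13, 21, 22]
Merge: [5, 18, 21] + [13, 21, 22] -> [5, 13, 18, 21, 21, 22]

Final sorted array: [5, 13, 18, 21, 21, 22]

The merge sort proceeds by recursively splitting the array and merging sorted halves.
After all merges, the sorted array is [5, 13, 18, 21, 21, 22].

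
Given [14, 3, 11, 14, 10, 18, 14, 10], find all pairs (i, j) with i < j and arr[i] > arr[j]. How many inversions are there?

Finding inversions in [14, 3, 11, 14, 10, 18, 14, 10]:

(0, 1): arr[0]=14 > arr[1]=3
(0, 2): arr[0]=14 > arr[2]=11
(0, 4): arr[0]=14 > arr[4]=10
(0, 7): arr[0]=14 > arr[7]=10
(2, 4): arr[2]=11 > arr[4]=10
(2, 7): arr[2]=11 > arr[7]=10
(3, 4): arr[3]=14 > arr[4]=10
(3, 7): arr[3]=14 > arr[7]=10
(5, 6): arr[5]=18 > arr[6]=14
(5, 7): arr[5]=18 > arr[7]=10
(6, 7): arr[6]=14 > arr[7]=10

Total inversions: 11

The array has 11 inversion(s): (0,1), (0,2), (0,4), (0,7), (2,4), (2,7), (3,4), (3,7), (5,6), (5,7), (6,7). Each pair (i,j) satisfies i < j and arr[i] > arr[j].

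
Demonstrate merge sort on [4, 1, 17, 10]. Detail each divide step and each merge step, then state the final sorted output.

Merge sort trace:

Split: [4, 1, 17, 10] -> [4, 1] and [17, 10]
  Split: [4, 1] -> [4] and [1]
  Merge: [4] + [1] -> [1, 4]
  Split: [17, 10] -> [17] and [10]
  Merge: [17] + [10] -> [10, 17]
Merge: [1, 4] + [10, 17] -> [1, 4, 10, 17]

Final sorted array: [1, 4, 10, 17]

The merge sort proceeds by recursively splitting the array and merging sorted halves.
After all merges, the sorted array is [1, 4, 10, 17].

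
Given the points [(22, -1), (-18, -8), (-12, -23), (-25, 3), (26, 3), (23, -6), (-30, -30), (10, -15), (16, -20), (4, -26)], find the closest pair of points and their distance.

Computing all pairwise distances among 10 points:

d((22, -1), (-18, -8)) = 40.6079
d((22, -1), (-12, -23)) = 40.4969
d((22, -1), (-25, 3)) = 47.1699
d((22, -1), (26, 3)) = 5.6569
d((22, -1), (23, -6)) = 5.099 <-- minimum
d((22, -1), (-30, -30)) = 59.5399
d((22, -1), (10, -15)) = 18.4391
d((22, -1), (16, -20)) = 19.9249
d((22, -1), (4, -26)) = 30.8058
d((-18, -8), (-12, -23)) = 16.1555
d((-18, -8), (-25, 3)) = 13.0384
d((-18, -8), (26, 3)) = 45.3542
d((-18, -8), (23, -6)) = 41.0488
d((-18, -8), (-30, -30)) = 25.0599
d((-18, -8), (10, -15)) = 28.8617
d((-18, -8), (16, -20)) = 36.0555
d((-18, -8), (4, -26)) = 28.4253
d((-12, -23), (-25, 3)) = 29.0689
d((-12, -23), (26, 3)) = 46.0435
d((-12, -23), (23, -6)) = 38.9102
d((-12, -23), (-30, -30)) = 19.3132
d((-12, -23), (10, -15)) = 23.4094
d((-12, -23), (16, -20)) = 28.1603
d((-12, -23), (4, -26)) = 16.2788
d((-25, 3), (26, 3)) = 51.0
d((-25, 3), (23, -6)) = 48.8365
d((-25, 3), (-30, -30)) = 33.3766
d((-25, 3), (10, -15)) = 39.3573
d((-25, 3), (16, -20)) = 47.0106
d((-25, 3), (4, -26)) = 41.0122
d((26, 3), (23, -6)) = 9.4868
d((26, 3), (-30, -30)) = 65.0
d((26, 3), (10, -15)) = 24.0832
d((26, 3), (16, -20)) = 25.0799
d((26, 3), (4, -26)) = 36.4005
d((23, -6), (-30, -30)) = 58.1808
d((23, -6), (10, -15)) = 15.8114
d((23, -6), (16, -20)) = 15.6525
d((23, -6), (4, -26)) = 27.5862
d((-30, -30), (10, -15)) = 42.72
d((-30, -30), (16, -20)) = 47.0744
d((-30, -30), (4, -26)) = 34.2345
d((10, -15), (16, -20)) = 7.8102
d((10, -15), (4, -26)) = 12.53
d((16, -20), (4, -26)) = 13.4164

Closest pair: (22, -1) and (23, -6) with distance 5.099

The closest pair is (22, -1) and (23, -6) with Euclidean distance 5.099. For 10 points, brute-force pairwise comparison is shown above. For large n, the divide-and-conquer algorithm (sort by x, recurse on halves, check the dividing strip) achieves O(n log n).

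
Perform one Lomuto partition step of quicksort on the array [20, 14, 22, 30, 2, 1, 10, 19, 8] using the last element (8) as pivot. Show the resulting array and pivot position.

Lomuto partition with pivot = 8:

Initial array: [20, 14, 22, 30, 2, 1, 10, 19, 8]

arr[0]=20 > 8: no swap
arr[1]=14 > 8: no swap
arr[2]=22 > 8: no swap
arr[3]=30 > 8: no swap
arr[4]=2 <= 8: swap with position 0, array becomes [2, 14, 22, 30, 20, 1, 10, 19, 8]
arr[5]=1 <= 8: swap with position 1, array becomes [2, 1, 22, 30, 20, 14, 10, 19, 8]
arr[6]=10 > 8: no swap
arr[7]=19 > 8: no swap

Place pivot at position 2: [2, 1, 8, 30, 20, 14, 10, 19, 22]
Pivot position: 2

After partitioning with pivot 8, the array becomes [2, 1, 8, 30, 20, 14, 10, 19, 22]. The pivot is placed at index 2. All elements to the left of the pivot are <= 8, and all elements to the right are > 8.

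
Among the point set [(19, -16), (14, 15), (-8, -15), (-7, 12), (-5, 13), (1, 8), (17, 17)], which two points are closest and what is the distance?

Computing all pairwise distances among 7 points:

d((19, -16), (14, 15)) = 31.4006
d((19, -16), (-8, -15)) = 27.0185
d((19, -16), (-7, 12)) = 38.2099
d((19, -16), (-5, 13)) = 37.6431
d((19, -16), (1, 8)) = 30.0
d((19, -16), (17, 17)) = 33.0606
d((14, 15), (-8, -15)) = 37.2022
d((14, 15), (-7, 12)) = 21.2132
d((14, 15), (-5, 13)) = 19.105
d((14, 15), (1, 8)) = 14.7648
d((14, 15), (17, 17)) = 3.6056
d((-8, -15), (-7, 12)) = 27.0185
d((-8, -15), (-5, 13)) = 28.1603
d((-8, -15), (1, 8)) = 24.6982
d((-8, -15), (17, 17)) = 40.6079
d((-7, 12), (-5, 13)) = 2.2361 <-- minimum
d((-7, 12), (1, 8)) = 8.9443
d((-7, 12), (17, 17)) = 24.5153
d((-5, 13), (1, 8)) = 7.8102
d((-5, 13), (17, 17)) = 22.3607
d((1, 8), (17, 17)) = 18.3576

Closest pair: (-7, 12) and (-5, 13) with distance 2.2361

The closest pair is (-7, 12) and (-5, 13) with Euclidean distance 2.2361. For 7 points, brute-force pairwise comparison is shown above. For large n, the divide-and-conquer algorithm (sort by x, recurse on halves, check the dividing strip) achieves O(n log n).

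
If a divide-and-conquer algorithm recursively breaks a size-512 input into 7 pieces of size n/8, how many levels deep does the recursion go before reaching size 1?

For divide and conquer with division factor 8:

Problem sizes at each level:
Level 0: 512
Level 1: 64
Level 2: 8
Level 3: 1

The root is level 0 and the size-1 base case is level 3 (the tree spans levels 0 through 3, i.e. 4 levels counting the root), so the depth is the number of divisions: log_8(512) = 3

The recursion tree depth is log_8(512) = 3. At each level, the problem size is divided by 8, so it takes 3 divisions to reduce to a base case of size 1. The algorithm makes 7 recursive calls at each level.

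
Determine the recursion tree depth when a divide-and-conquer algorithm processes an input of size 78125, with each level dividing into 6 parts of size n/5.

For divide and conquer with division factor 5:

Problem sizes at each level:
Level 0: 78125
Level 1: 15625
Level 2: 3125
Level 3: 625
Level 4: 125
Level 5: 25
Level 6: 5
Level 7: 1

The root is level 0 and the size-1 base case is level 7 (the tree spans levels 0 through 7, i.e. 8 levels counting the root), so the depth is the number of divisions: log_5(78125) = 7

The recursion tree depth is log_5(78125) = 7. At each level, the problem size is divided by 5, so it takes 7 divisions to reduce to a base case of size 1. The algorithm makes 6 recursive calls at each level.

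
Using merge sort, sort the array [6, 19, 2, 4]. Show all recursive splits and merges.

Merge sort trace:

Split: [6, 19, 2, 4] -> [6, 19] and [2, 4]
  Split: [6, 19] -> [6] and [19]
  Merge: [6] + [19] -> [6, 19]
  Split: [2, 4] -> [2] and [4]
  Merge: [2] + [4] -> [2, 4]
Merge: [6, 19] + [2, 4] -> [2, 4, 6, 19]

Final sorted array: [2, 4, 6, 19]

The merge sort proceeds by recursively splitting the array and merging sorted halves.
After all merges, the sorted array is [2, 4, 6, 19].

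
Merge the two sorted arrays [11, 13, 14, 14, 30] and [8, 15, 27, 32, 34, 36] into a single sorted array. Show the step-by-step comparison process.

Merging process:

Compare 11 vs 8: take 8 from right. Merged: [8]
Compare 11 vs 15: take 11 from left. Merged: [8, 11]
Compare 13 vs 15: take 13 from left. Merged: [8, 11, 13]
Compare 14 vs 15: take 14 from left. Merged: [8, 11, 13, 14]
Compare 14 vs 15: take 14 from left. Merged: [8, 11, 13, 14, 14]
Compare 30 vs 15: take 15 from right. Merged: [8, 11, 13, 14, 14, 15]
Compare 30 vs 27: take 27 from right. Merged: [8, 11, 13, 14, 14, 15, 27]
Compare 30 vs 32: take 30 from left. Merged: [8, 11, 13, 14, 14, 15, 27, 30]
Append remaining from right: [32, 34, 36]. Merged: [8, 11, 13, 14, 14, 15, 27, 30, 32, 34, 36]

Final merged array: [8, 11, 13, 14, 14, 15, 27, 30, 32, 34, 36]
Total comparisons: 8

The merged array is [8, 11, 13, 14, 14, 15, 27, 30, 32, 34, 36], requiring 8 comparisons. The merge step runs in O(n) time where n is the total number of elements.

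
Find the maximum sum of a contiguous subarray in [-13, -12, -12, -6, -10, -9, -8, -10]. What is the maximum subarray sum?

Using Kadane's algorithm on [-13, -12, -12, -6, -10, -9, -8, -10]:

Scanning through the array:
Position 1 (value -12): max_ending_here = -12, max_so_far = -12
Position 2 (value -12): max_ending_here = -12, max_so_far = -12
Position 3 (value -6): max_ending_here = -6, max_so_far = -6
Position 4 (value -10): max_ending_here = -10, max_so_far = -6
Position 5 (value -9): max_ending_here = -9, max_so_far = -6
Position 6 (value -8): max_ending_here = -8, max_so_far = -6
Position 7 (value -10): max_ending_here = -10, max_so_far = -6

Maximum subarray: [-6]
Maximum sum: -6

The maximum subarray is [-6] with sum -6. This subarray runs from index 3 to index 3.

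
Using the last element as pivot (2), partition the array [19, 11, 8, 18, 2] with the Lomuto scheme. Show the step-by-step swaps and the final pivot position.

Lomuto partition with pivot = 2:

Initial array: [19, 11, 8, 18, 2]

arr[0]=19 > 2: no swap
arr[1]=11 > 2: no swap
arr[2]=8 > 2: no swap
arr[3]=18 > 2: no swap

Place pivot at position 0: [2, 11, 8, 18, 19]
Pivot position: 0

After partitioning with pivot 2, the array becomes [2, 11, 8, 18, 19]. The pivot is placed at index 0. All elements to the left of the pivot are <= 2, and all elements to the right are > 2.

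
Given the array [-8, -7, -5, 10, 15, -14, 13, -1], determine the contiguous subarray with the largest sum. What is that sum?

Using Kadane's algorithm on [-8, -7, -5, 10, 15, -14, 13, -1]:

Scanning through the array:
Position 1 (value -7): max_ending_here = -7, max_so_far = -7
Position 2 (value -5): max_ending_here = -5, max_so_far = -5
Position 3 (value 10): max_ending_here = 10, max_so_far = 10
Position 4 (value 15): max_ending_here = 25, max_so_far = 25
Position 5 (value -14): max_ending_here = 11, max_so_far = 25
Position 6 (value 13): max_ending_here = 24, max_so_far = 25
Position 7 (value -1): max_ending_here = 23, max_so_far = 25

Maximum subarray: [10, 15]
Maximum sum: 25

The maximum subarray is [10, 15] with sum 25. This subarray runs from index 3 to index 4.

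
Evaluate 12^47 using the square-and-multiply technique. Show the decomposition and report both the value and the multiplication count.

Computing 12^47 by squaring (build up from 12^1; each line after the first costs one multiplication):

12^1 = 12
12^2 = (12^1)^2 = 12^2 = 144
12^4 = (12^2)^2 = 144^2 = 20736
12^5 = 12 * 12^4 = 12 * 20736 = 248832
12^10 = (12^5)^2 = 248832^2 = 61917364224
12^11 = 12 * 12^10 = 12 * 61917364224 = 743008370688
12^22 = (12^11)^2 = 743008370688^2 = 552061438912436417593344
12^23 = 12 * 12^22 = 12 * 552061438912436417593344 = 6624737266949237011120128
12^46 = (12^23)^2 = 6624737266949237011120128^2 = 43887143856106046360568987631860370008329246736384
12^47 = 12 * 12^46 = 12 * 43887143856106046360568987631860370008329246736384 = 526645726273272556326827851582324440099950960836608

Result: 526645726273272556326827851582324440099950960836608
Multiplications needed: 9 (9 lines after 12^1)

12^47 = 526645726273272556326827851582324440099950960836608. Using exponentiation by squaring, this requires 9 multiplications. The key idea: if the exponent is even, square the half-power; if odd, multiply by the base once.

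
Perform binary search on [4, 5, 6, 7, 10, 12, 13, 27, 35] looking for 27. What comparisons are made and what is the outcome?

Binary search for 27 in [4, 5, 6, 7, 10, 12, 13, 27, 35]:

lo=0, hi=8, mid=4, arr[mid]=10 -> 10 < 27, search right half
lo=5, hi=8, mid=6, arr[mid]=13 -> 13 < 27, search right half
lo=7, hi=8, mid=7, arr[mid]=27 -> Found target at index 7!

Binary search finds 27 at index 7 after 3 comparisons. The search repeatedly halves the search space by comparing with the middle element.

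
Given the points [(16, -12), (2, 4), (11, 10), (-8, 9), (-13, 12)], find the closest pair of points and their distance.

Computing all pairwise distances among 5 points:

d((16, -12), (2, 4)) = 21.2603
d((16, -12), (11, 10)) = 22.561
d((16, -12), (-8, 9)) = 31.8904
d((16, -12), (-13, 12)) = 37.6431
d((2, 4), (11, 10)) = 10.8167
d((2, 4), (-8, 9)) = 11.1803
d((2, 4), (-13, 12)) = 17.0
d((11, 10), (-8, 9)) = 19.0263
d((11, 10), (-13, 12)) = 24.0832
d((-8, 9), (-13, 12)) = 5.831 <-- minimum

Closest pair: (-8, 9) and (-13, 12) with distance 5.831

The closest pair is (-8, 9) and (-13, 12) with Euclidean distance 5.831. For 5 points, brute-force pairwise comparison is shown above. For large n, the divide-and-conquer algorithm (sort by x, recurse on halves, check the dividing strip) achieves O(n log n).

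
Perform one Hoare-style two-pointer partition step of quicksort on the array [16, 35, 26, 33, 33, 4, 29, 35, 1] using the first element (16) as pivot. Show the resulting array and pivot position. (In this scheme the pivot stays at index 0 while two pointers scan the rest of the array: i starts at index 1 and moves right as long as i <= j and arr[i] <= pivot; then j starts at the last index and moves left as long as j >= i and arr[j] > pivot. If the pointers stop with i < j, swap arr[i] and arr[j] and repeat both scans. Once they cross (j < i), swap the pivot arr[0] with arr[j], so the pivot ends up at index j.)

Hoare-style two-pointer partition with pivot = 16:

Initial array: [16, 35, 26, 33, 33, 4, 29, 35, 1]

Pointers start at i = 1, j = 8.
i stops at index 1 (arr[1]=35 > 16), j stops at index 8 (arr[8]=1 <= 16): swap arr[1] and arr[8], array becomes [16, 1, 26, 33, 33, 4, 29, 35, 35]
i stops at index 2 (arr[2]=26 > 16), j stops at index 5 (arr[5]=4 <= 16): swap arr[2] and arr[5], array becomes [16, 1, 4, 33, 33, 26, 29, 35, 35]
i ends at 3, j ends at 2: the pointers have crossed (j < i), so scanning stops.

Swap pivot arr[0] with arr[2] to place pivot at position 2: [4, 1, 16, 33, 33, 26, 29, 35, 35]
Pivot position: 2

After partitioning with pivot 16, the array becomes [4, 1, 16, 33, 33, 26, 29, 35, 35]. The pivot is placed at index 2. All elements to the left of the pivot are <= 16, and all elements to the right are > 16.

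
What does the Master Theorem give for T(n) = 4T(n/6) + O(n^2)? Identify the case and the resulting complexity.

Master Theorem for T(n) = 4T(n/6) + O(n^2):

a = 4, b = 6, c = 2
log_b(a) = log_6(4) = 0.7737

Case 3: c = 2 > log_6(4) = 0.7737
T(n) = O(n^2) = O(n^2)

For T(n) = 4T(n/6) + O(n^2): log_6(4) = 0.7737. This is Case 3 of the Master Theorem (c > log_b(a), work dominated by root), giving O(n^2).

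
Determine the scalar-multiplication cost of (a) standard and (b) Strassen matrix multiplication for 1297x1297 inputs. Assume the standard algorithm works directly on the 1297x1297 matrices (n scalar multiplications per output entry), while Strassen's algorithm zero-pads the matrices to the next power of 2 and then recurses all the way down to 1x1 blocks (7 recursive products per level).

Matrix multiplication for 1297x1297 matrices:

Strassen's algorithm requires power-of-2 dimensions. Pad 1297x1297 to 2048x2048 (next power of 2).

Standard algorithm: 1297^3 = 2181825073 multiplications
Strassen's algorithm: 7^(log2(2048)) = 7^11 = 1977326743 multiplications
Savings: 2181825073 - 1977326743 = 204498330 multiplications

Standard: 2181825073 multiplications (1297^3). Strassen: 1977326743 multiplications (7^11, after padding to 2048x2048). Strassen reduces 8 recursive multiplications to 7 at each level.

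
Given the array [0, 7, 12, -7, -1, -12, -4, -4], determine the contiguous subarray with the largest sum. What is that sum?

Using Kadane's algorithm on [0, 7, 12, -7, -1, -12, -4, -4]:

Scanning through the array:
Position 1 (value 7): max_ending_here = 7, max_so_far = 7
Position 2 (value 12): max_ending_here = 19, max_so_far = 19
Position 3 (value -7): max_ending_here = 12, max_so_far = 19
Position 4 (value -1): max_ending_here = 11, max_so_far = 19
Position 5 (value -12): max_ending_here = -1, max_so_far = 19
Position 6 (value -4): max_ending_here = -4, max_so_far = 19
Position 7 (value -4): max_ending_here = -4, max_so_far = 19

Maximum subarray: [0, 7, 12]
Maximum sum: 19

The maximum subarray is [0, 7, 12] with sum 19. This subarray runs from index 0 to index 2.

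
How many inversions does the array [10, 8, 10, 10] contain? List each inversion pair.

Finding inversions in [10, 8, 10, 10]:

(0, 1): arr[0]=10 > arr[1]=8

Total inversions: 1

The array has 1 inversion(s): (0,1). Each pair (i,j) satisfies i < j and arr[i] > arr[j].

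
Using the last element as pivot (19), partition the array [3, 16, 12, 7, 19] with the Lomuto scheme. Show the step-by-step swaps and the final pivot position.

Lomuto partition with pivot = 19:

Initial array: [3, 16, 12, 7, 19]

arr[0]=3 <= 19: swap with position 0, array becomes [3, 16, 12, 7, 19]
arr[1]=16 <= 19: swap with position 1, array becomes [3, 16, 12, 7, 19]
arr[2]=12 <= 19: swap with position 2, array becomes [3, 16, 12, 7, 19]
arr[3]=7 <= 19: swap with position 3, array becomes [3, 16, 12, 7, 19]

Place pivot at position 4: [3, 16, 12, 7, 19]
Pivot position: 4

After partitioning with pivot 19, the array becomes [3, 16, 12, 7, 19]. The pivot is placed at index 4. All elements to the left of the pivot are <= 19, and all elements to the right are > 19.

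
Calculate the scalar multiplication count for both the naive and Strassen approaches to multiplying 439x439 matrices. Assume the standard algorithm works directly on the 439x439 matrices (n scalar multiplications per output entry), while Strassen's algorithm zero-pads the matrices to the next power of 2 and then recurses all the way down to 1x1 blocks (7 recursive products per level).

Matrix multiplication for 439x439 matrices:

Strassen's algorithm requires power-of-2 dimensions. Pad 439x439 to 512x512 (next power of 2).

Standard algorithm: 439^3 = 84604519 multiplications
Strassen's algorithm: 7^(log2(512)) = 7^9 = 40353607 multiplications
Savings: 84604519 - 40353607 = 44250912 multiplications

Standard: 84604519 multiplications (439^3). Strassen: 40353607 multiplications (7^9, after padding to 512x512). Strassen reduces 8 recursive multiplications to 7 at each level.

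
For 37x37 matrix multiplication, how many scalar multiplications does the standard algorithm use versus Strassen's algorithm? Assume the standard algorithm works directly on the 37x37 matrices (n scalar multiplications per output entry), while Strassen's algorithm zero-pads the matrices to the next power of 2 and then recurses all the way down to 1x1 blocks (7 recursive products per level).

Matrix multiplication for 37x37 matrices:

Strassen's algorithm requires power-of-2 dimensions. Pad 37x37 to 64x64 (next power of 2).

Standard algorithm: 37^3 = 50653 multiplications
Strassen's algorithm: 7^(log2(64)) = 7^6 = 117649 multiplications
Difference: 50653 - 117649 = -66996 (Strassen uses MORE here due to padding overhead — for small or just-over-power-of-2 n, padding can outweigh the per-level savings)

Standard: 50653 multiplications (37^3). Strassen: 117649 multiplications (7^6, after padding to 64x64). Strassen reduces 8 recursive multiplications to 7 at each level.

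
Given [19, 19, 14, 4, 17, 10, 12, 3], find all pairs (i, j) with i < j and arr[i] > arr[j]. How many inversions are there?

Finding inversions in [19, 19, 14, 4, 17, 10, 12, 3]:

(0, 2): arr[0]=19 > arr[2]=14
(0, 3): arr[0]=19 > arr[3]=4
(0, 4): arr[0]=19 > arr[4]=17
(0, 5): arr[0]=19 > arr[5]=10
(0, 6): arr[0]=19 > arr[6]=12
(0, 7): arr[0]=19 > arr[7]=3
(1, 2): arr[1]=19 > arr[2]=14
(1, 3): arr[1]=19 > arr[3]=4
(1, 4): arr[1]=19 > arr[4]=17
(1, 5): arr[1]=19 > arr[5]=10
(1, 6): arr[1]=19 > arr[6]=12
(1, 7): arr[1]=19 > arr[7]=3
(2, 3): arr[2]=14 > arr[3]=4
(2, 5): arr[2]=14 > arr[5]=10
(2, 6): arr[2]=14 > arr[6]=12
(2, 7): arr[2]=14 > arr[7]=3
(3, 7): arr[3]=4 > arr[7]=3
(4, 5): arr[4]=17 > arr[5]=10
(4, 6): arr[4]=17 > arr[6]=12
(4, 7): arr[4]=17 > arr[7]=3
(5, 7): arr[5]=10 > arr[7]=3
(6, 7): arr[6]=12 > arr[7]=3

Total inversions: 22

The array has 22 inversion(s): (0,2), (0,3), (0,4), (0,5), (0,6), (0,7), (1,2), (1,3), (1,4), (1,5), (1,6), (1,7), (2,3), (2,5), (2,6), (2,7), (3,7), (4,5), (4,6), (4,7), (5,7), (6,7). Each pair (i,j) satisfies i < j and arr[i] > arr[j].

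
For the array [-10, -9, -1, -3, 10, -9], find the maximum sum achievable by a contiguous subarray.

Using Kadane's algorithm on [-10, -9, -1, -3, 10, -9]:

Scanning through the array:
Position 1 (value -9): max_ending_here = -9, max_so_far = -9
Position 2 (value -1): max_ending_here = -1, max_so_far = -1
Position 3 (value -3): max_ending_here = -3, max_so_far = -1
Position 4 (value 10): max_ending_here = 10, max_so_far = 10
Position 5 (value -9): max_ending_here = 1, max_so_far = 10

Maximum subarray: [10]
Maximum sum: 10

The maximum subarray is [10] with sum 10. This subarray runs from index 4 to index 4.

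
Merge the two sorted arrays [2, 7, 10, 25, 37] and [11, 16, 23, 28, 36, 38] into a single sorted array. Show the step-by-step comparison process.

Merging process:

Compare 2 vs 11: take 2 from left. Merged: [2]
Compare 7 vs 11: take 7 from left. Merged: [2, 7]
Compare 10 vs 11: take 10 from left. Merged: [2, 7, 10]
Compare 25 vs 11: take 11 from right. Merged: [2, 7, 10, 11]
Compare 25 vs 16: take 16 from right. Merged: [2, 7, 10, 11, 16]
Compare 25 vs 23: take 23 from right. Merged: [2, 7, 10, 11, 16, 23]
Compare 25 vs 28: take 25 from left. Merged: [2, 7, 10, 11, 16, 23, 25]
Compare 37 vs 28: take 28 from right. Merged: [2, 7, 10, 11, 16, 23, 25, 28]
Compare 37 vs 36: take 36 from right. Merged: [2, 7, 10, 11, 16, 23, 25, 28, 36]
Compare 37 vs 38: take 37 from left. Merged: [2, 7, 10, 11, 16, 23, 25, 28, 36, 37]
Append remaining from right: [38]. Merged: [2, 7, 10, 11, 16, 23, 25, 28, 36, 37, 38]

Final merged array: [2, 7, 10, 11, 16, 23, 25, 28, 36, 37, 38]
Total comparisons: 10

The merged array is [2, 7, 10, 11, 16, 23, 25, 28, 36, 37, 38], requiring 10 comparisons. The merge step runs in O(n) time where n is the total number of elements.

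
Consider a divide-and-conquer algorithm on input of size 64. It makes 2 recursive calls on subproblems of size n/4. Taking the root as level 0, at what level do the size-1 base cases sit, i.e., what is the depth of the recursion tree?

For divide and conquer with division factor 4:

Problem sizes at each level:
Level 0: 64
Level 1: 16
Level 2: 4
Level 3: 1

The root is level 0 and the size-1 base case is level 3 (the tree spans levels 0 through 3, i.e. 4 levels counting the root), so the depth is the number of divisions: log_4(64) = 3

The recursion tree depth is log_4(64) = 3. At each level, the problem size is divided by 4, so it takes 3 divisions to reduce to a base case of size 1. The algorithm makes 2 recursive calls at each level.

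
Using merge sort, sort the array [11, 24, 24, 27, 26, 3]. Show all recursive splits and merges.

Merge sort trace:

Split: [11, 24, 24, 27, 26, 3] -> [11, 24, 24] and [27, 26, 3]
  Split: [11, 24, 24] -> [11] and [24, 24]
    Split: [24, 24] -> [24] and [24]
    Merge: [24] + [24] -> [24, 24]
  Merge: [11] + [24, 24] -> [11, 24, 24]
  Split: [27, 26, 3] -> [27] and [26, 3]
    Split: [26, 3] -> [26] and [3]
    Merge: [26] + [3] -> [3, 26]
  Merge: [27] + [3, 26] -> [3, 26, 27]
Merge: [11, 24, 24] + [3, 26, 27] -> [3, 11, 24, 24, 26, 27]

Final sorted array: [3, 11, 24, 24, 26, 27]

The merge sort proceeds by recursively splitting the array and merging sorted halves.
After all merges, the sorted array is [3, 11, 24, 24, 26, 27].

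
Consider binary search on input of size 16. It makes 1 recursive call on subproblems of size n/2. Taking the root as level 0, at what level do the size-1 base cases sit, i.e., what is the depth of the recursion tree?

For divide and conquer with division factor 2:

Problem sizes at each level:
Level 0: 16
Level 1: 8
Level 2: 4
Level 3: 2
Level 4: 1

The root is level 0 and the size-1 base case is level 4 (the tree spans levels 0 through 4, i.e. 5 levels counting the root), so the depth is the number of divisions: log_2(16) = 4

The recursion tree depth is log_2(16) = 4. At each level, the problem size is divided by 2, so it takes 4 divisions to reduce to a base case of size 1. The algorithm makes 1 recursive call at each level.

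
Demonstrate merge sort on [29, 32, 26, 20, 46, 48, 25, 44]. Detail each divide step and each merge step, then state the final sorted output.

Merge sort trace:

Split: [29, 32, 26, 20, 46, 48, 25, 44] -> [29, 32, 26, 20] and [46, 48, 25, 44]
  Split: [29, 32, 26, 20] -> [29, 32] and [26, 20]
    Split: [29, 32] -> [29] and [32]
    Merge: [29] + [32] -> [29, 32]
    Split: [26, 20] -> [26] and [20]
    Merge: [26] + [20] -> [20, 26]
  Merge: [29, 32] + [20, 26] -> [20, 26, 29, 32]
  Split: [46, 48, 25, 44] -> [46, 48] and [25, 44]
    Split: [46, 48] -> [46] and [48]
    Merge: [46] + [48] -> [46, 48]
    Split: [25, 44] -> [25] and [44]
    Merge: [25] + [44] -> [25, 44]
  Merge: [46, 48] + [25, 44] -> [25, 44, 46, 48]
Merge: [20, 26, 29, 32] + [25, 44, 46, 48] -> [20, 25, 26, 29, 32, 44, 46, 48]

Final sorted array: [20, 25, 26, 29, 32, 44, 46, 48]

The merge sort proceeds by recursively splitting the array and merging sorted halves.
After all merges, the sorted array is [20, 25, 26, 29, 32, 44, 46, 48].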